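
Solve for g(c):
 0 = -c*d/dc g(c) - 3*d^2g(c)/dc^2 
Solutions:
 g(c) = C1 + C2*erf(sqrt(6)*c/6)


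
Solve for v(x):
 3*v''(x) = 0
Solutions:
 v(x) = C1 + C2*x


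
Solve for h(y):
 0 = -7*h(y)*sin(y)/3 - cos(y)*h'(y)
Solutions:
 h(y) = C1*cos(y)^(7/3)


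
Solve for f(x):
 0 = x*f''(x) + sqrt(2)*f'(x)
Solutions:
 f(x) = C1 + C2*x^(1 - sqrt(2))


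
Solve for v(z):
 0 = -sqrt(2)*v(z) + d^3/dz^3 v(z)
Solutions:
 v(z) = C3*exp(2^(1/6)*z) + (C1*sin(2^(1/6)*sqrt(3)*z/2) + C2*cos(2^(1/6)*sqrt(3)*z/2))*exp(-2^(1/6)*z/2)


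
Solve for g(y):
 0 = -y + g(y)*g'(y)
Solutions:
 g(y) = -sqrt(C1 + y^2)
 g(y) = sqrt(C1 + y^2)


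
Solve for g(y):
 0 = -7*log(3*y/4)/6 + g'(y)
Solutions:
 g(y) = C1 + 7*y*log(y)/6 - 7*y*log(2)/3 - 7*y/6 + 7*y*log(3)/6


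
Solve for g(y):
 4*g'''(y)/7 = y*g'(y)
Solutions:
 g(y) = C1 + Integral(C2*airyai(14^(1/3)*y/2) + C3*airybi(14^(1/3)*y/2), y)


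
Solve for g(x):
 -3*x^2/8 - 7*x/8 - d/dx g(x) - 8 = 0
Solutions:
 g(x) = C1 - x^3/8 - 7*x^2/16 - 8*x


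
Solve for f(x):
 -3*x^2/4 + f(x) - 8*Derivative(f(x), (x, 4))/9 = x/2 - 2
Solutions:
 f(x) = C1*exp(-2^(1/4)*sqrt(3)*x/2) + C2*exp(2^(1/4)*sqrt(3)*x/2) + C3*sin(2^(1/4)*sqrt(3)*x/2) + C4*cos(2^(1/4)*sqrt(3)*x/2) + 3*x^2/4 + x/2 - 2


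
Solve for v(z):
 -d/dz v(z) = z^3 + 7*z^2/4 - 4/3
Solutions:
 v(z) = C1 - z^4/4 - 7*z^3/12 + 4*z/3


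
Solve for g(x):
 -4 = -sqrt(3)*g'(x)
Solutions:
 g(x) = C1 + 4*sqrt(3)*x/3


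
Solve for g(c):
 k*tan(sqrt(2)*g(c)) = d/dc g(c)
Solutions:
 g(c) = sqrt(2)*(pi - asin(C1*exp(sqrt(2)*c*k)))/2
 g(c) = sqrt(2)*asin(C1*exp(sqrt(2)*c*k))/2


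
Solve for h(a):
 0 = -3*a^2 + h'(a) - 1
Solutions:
 h(a) = C1 + a^3 + a


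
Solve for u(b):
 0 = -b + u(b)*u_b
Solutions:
 u(b) = -sqrt(C1 + b^2)
 u(b) = sqrt(C1 + b^2)


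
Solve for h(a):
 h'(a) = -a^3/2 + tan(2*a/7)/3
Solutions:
 h(a) = C1 - a^4/8 - 7*log(cos(2*a/7))/6


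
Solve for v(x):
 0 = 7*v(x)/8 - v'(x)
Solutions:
 v(x) = C1*exp(7*x/8)


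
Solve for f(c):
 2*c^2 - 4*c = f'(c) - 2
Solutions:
 f(c) = C1 + 2*c^3/3 - 2*c^2 + 2*c


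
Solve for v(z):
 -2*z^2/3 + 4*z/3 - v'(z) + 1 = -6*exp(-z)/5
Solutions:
 v(z) = C1 - 2*z^3/9 + 2*z^2/3 + z - 6*exp(-z)/5


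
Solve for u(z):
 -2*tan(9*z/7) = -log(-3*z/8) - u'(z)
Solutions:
 u(z) = C1 - z*log(-z) - z*log(3) + z + 3*z*log(2) - 14*log(cos(9*z/7))/9


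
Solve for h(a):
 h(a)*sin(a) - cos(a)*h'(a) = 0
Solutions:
 h(a) = C1/cos(a)


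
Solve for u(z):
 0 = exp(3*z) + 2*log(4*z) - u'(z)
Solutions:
 u(z) = C1 + 2*z*log(z) + 2*z*(-1 + 2*log(2)) + exp(3*z)/3


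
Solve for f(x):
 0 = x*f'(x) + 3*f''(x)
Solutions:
 f(x) = C1 + C2*erf(sqrt(6)*x/6)


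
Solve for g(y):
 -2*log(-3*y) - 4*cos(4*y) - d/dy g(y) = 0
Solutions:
 g(y) = C1 - 2*y*log(-y) - 2*y*log(3) + 2*y - sin(4*y)


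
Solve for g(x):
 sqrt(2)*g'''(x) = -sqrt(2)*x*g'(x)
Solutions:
 g(x) = C1 + Integral(C2*airyai(-x) + C3*airybi(-x), x)


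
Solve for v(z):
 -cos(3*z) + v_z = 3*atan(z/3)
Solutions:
 v(z) = C1 + 3*z*atan(z/3) - 9*log(z^2 + 9)/2 + sin(3*z)/3


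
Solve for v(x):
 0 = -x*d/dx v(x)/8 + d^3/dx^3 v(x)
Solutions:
 v(x) = C1 + Integral(C2*airyai(x/2) + C3*airybi(x/2), x)


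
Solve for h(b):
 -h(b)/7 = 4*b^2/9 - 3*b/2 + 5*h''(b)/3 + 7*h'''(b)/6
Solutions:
 h(b) = C1*exp(b*(-20 + 100/(9*sqrt(17969) + 1567)^(1/3) + (9*sqrt(17969) + 1567)^(1/3))/42)*sin(sqrt(3)*b*(-(9*sqrt(17969) + 1567)^(1/3) + 100/(9*sqrt(17969) + 1567)^(1/3))/42) + C2*exp(b*(-20 + 100/(9*sqrt(17969) + 1567)^(1/3) + (9*sqrt(17969) + 1567)^(1/3))/42)*cos(sqrt(3)*b*(-(9*sqrt(17969) + 1567)^(1/3) + 100/(9*sqrt(17969) + 1567)^(1/3))/42) + C3*exp(-b*(100/(9*sqrt(17969) + 1567)^(1/3) + 10 + (9*sqrt(17969) + 1567)^(1/3))/21) - 28*b^2/9 + 21*b/2 + 1960/27


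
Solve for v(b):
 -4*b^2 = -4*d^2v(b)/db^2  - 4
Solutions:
 v(b) = C1 + C2*b + b^4/12 - b^2/2


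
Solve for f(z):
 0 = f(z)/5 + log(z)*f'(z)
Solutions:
 f(z) = C1*exp(-li(z)/5)


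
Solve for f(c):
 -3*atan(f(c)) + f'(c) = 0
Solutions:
 Integral(1/atan(_y), (_y, f(c))) = C1 + 3*c


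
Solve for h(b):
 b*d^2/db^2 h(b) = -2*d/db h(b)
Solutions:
 h(b) = C1 + C2/b


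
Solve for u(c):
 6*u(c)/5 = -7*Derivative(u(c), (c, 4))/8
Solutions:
 u(c) = (C1*sin(sqrt(2)*3^(1/4)*35^(3/4)*c/35) + C2*cos(sqrt(2)*3^(1/4)*35^(3/4)*c/35))*exp(-sqrt(2)*3^(1/4)*35^(3/4)*c/35) + (C3*sin(sqrt(2)*3^(1/4)*35^(3/4)*c/35) + C4*cos(sqrt(2)*3^(1/4)*35^(3/4)*c/35))*exp(sqrt(2)*3^(1/4)*35^(3/4)*c/35)


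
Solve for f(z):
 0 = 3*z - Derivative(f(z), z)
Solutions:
 f(z) = C1 + 3*z^2/2


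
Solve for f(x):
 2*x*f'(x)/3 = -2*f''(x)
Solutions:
 f(x) = C1 + C2*erf(sqrt(6)*x/6)


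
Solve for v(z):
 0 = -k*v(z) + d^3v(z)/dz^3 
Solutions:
 v(z) = C1*exp(k^(1/3)*z) + C2*exp(k^(1/3)*z*(-1 + sqrt(3)*I)/2) + C3*exp(-k^(1/3)*z*(1 + sqrt(3)*I)/2)


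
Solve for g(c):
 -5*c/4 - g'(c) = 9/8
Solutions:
 g(c) = C1 - 5*c^2/8 - 9*c/8


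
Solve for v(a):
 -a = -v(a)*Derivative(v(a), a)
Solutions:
 v(a) = -sqrt(C1 + a^2)
 v(a) = sqrt(C1 + a^2)


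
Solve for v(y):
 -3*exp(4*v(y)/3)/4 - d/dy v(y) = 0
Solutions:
 v(y) = 3*log(-(1/(C1 + 3*y))^(1/4)) + 3*log(3)/4
 v(y) = 3*log(1/(C1 + 3*y))/4 + 3*log(3)/4
 v(y) = 3*log(-I*(1/(C1 + 3*y))^(1/4)) + 3*log(3)/4
 v(y) = 3*log(I*(1/(C1 + 3*y))^(1/4)) + 3*log(3)/4


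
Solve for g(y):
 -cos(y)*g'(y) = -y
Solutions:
 g(y) = C1 + Integral(y/cos(y), y)


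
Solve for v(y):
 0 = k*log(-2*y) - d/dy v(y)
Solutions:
 v(y) = C1 + k*y*log(-y) + k*y*(-1 + log(2))


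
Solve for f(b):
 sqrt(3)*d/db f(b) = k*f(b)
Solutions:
 f(b) = C1*exp(sqrt(3)*b*k/3)


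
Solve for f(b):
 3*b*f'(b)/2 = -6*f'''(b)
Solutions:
 f(b) = C1 + Integral(C2*airyai(-2^(1/3)*b/2) + C3*airybi(-2^(1/3)*b/2), b)


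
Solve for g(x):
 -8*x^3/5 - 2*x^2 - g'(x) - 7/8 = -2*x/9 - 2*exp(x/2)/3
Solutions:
 g(x) = C1 - 2*x^4/5 - 2*x^3/3 + x^2/9 - 7*x/8 + 4*exp(x/2)/3


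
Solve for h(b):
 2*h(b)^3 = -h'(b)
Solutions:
 h(b) = -sqrt(2)*sqrt(-1/(C1 - 2*b))/2
 h(b) = sqrt(2)*sqrt(-1/(C1 - 2*b))/2


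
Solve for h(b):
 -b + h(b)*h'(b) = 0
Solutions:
 h(b) = -sqrt(C1 + b^2)
 h(b) = sqrt(C1 + b^2)


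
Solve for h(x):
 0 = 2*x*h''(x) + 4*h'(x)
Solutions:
 h(x) = C1 + C2/x


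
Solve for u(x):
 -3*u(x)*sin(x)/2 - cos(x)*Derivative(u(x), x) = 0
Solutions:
 u(x) = C1*cos(x)^(3/2)


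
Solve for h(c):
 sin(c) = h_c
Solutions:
 h(c) = C1 - cos(c)


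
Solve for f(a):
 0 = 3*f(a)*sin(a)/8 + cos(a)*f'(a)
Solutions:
 f(a) = C1*cos(a)^(3/8)


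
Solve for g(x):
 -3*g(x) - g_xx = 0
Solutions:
 g(x) = C1*sin(sqrt(3)*x) + C2*cos(sqrt(3)*x)


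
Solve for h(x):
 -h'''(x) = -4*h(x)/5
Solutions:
 h(x) = C3*exp(10^(2/3)*x/5) + (C1*sin(10^(2/3)*sqrt(3)*x/10) + C2*cos(10^(2/3)*sqrt(3)*x/10))*exp(-10^(2/3)*x/10)


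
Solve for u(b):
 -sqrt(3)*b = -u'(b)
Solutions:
 u(b) = C1 + sqrt(3)*b^2/2


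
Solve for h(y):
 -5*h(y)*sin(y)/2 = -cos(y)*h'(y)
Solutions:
 h(y) = C1/cos(y)^(5/2)


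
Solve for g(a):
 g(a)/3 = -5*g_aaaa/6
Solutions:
 g(a) = (C1*sin(10^(3/4)*a/10) + C2*cos(10^(3/4)*a/10))*exp(-10^(3/4)*a/10) + (C3*sin(10^(3/4)*a/10) + C4*cos(10^(3/4)*a/10))*exp(10^(3/4)*a/10)


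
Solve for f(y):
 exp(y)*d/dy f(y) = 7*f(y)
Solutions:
 f(y) = C1*exp(-7*exp(-y))


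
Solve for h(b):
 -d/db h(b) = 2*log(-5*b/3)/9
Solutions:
 h(b) = C1 - 2*b*log(-b)/9 + 2*b*(-log(5) + 1 + log(3))/9


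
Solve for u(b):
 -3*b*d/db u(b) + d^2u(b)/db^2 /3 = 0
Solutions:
 u(b) = C1 + C2*erfi(3*sqrt(2)*b/2)


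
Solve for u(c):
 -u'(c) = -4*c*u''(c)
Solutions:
 u(c) = C1 + C2*c^(5/4)


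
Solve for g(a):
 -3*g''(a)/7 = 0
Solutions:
 g(a) = C1 + C2*a


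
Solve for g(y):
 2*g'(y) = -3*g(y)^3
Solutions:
 g(y) = -sqrt(-1/(C1 - 3*y))
 g(y) = sqrt(-1/(C1 - 3*y))


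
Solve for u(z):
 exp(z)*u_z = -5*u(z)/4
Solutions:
 u(z) = C1*exp(5*exp(-z)/4)


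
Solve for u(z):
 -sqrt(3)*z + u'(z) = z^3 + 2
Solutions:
 u(z) = C1 + z^4/4 + sqrt(3)*z^2/2 + 2*z


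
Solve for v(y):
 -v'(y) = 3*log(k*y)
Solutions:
 v(y) = C1 - 3*y*log(k*y) + 3*y


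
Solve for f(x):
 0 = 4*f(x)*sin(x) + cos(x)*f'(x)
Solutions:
 f(x) = C1*cos(x)^4


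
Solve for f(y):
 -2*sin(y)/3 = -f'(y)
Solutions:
 f(y) = C1 - 2*cos(y)/3


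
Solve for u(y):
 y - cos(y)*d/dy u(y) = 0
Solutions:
 u(y) = C1 + Integral(y/cos(y), y)


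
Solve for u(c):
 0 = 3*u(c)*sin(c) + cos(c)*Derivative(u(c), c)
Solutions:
 u(c) = C1*cos(c)^3


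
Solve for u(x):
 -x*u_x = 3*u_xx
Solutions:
 u(x) = C1 + C2*erf(sqrt(6)*x/6)


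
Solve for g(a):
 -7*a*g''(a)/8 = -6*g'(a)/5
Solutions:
 g(a) = C1 + C2*a^(83/35)


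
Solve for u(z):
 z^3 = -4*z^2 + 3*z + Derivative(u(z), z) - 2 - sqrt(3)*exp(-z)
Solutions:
 u(z) = C1 + z^4/4 + 4*z^3/3 - 3*z^2/2 + 2*z - sqrt(3)*exp(-z)


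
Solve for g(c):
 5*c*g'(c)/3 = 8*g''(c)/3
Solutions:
 g(c) = C1 + C2*erfi(sqrt(5)*c/4)


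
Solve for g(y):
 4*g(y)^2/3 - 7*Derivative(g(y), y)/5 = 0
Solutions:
 g(y) = -21/(C1 + 20*y)


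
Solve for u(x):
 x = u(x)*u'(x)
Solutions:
 u(x) = -sqrt(C1 + x^2)
 u(x) = sqrt(C1 + x^2)


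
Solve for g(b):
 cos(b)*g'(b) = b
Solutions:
 g(b) = C1 + Integral(b/cos(b), b)


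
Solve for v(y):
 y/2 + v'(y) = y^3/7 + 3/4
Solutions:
 v(y) = C1 + y^4/28 - y^2/4 + 3*y/4


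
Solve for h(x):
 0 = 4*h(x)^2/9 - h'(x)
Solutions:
 h(x) = -9/(C1 + 4*x)


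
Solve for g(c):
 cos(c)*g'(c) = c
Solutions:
 g(c) = C1 + Integral(c/cos(c), c)


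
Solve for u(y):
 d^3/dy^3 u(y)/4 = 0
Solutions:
 u(y) = C1 + C2*y + C3*y^2


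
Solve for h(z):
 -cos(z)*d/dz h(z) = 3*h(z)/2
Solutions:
 h(z) = C1*(sin(z) - 1)^(3/4)/(sin(z) + 1)^(3/4)


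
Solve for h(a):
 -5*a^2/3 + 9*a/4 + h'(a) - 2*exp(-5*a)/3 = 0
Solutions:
 h(a) = C1 + 5*a^3/9 - 9*a^2/8 - 2*exp(-5*a)/15


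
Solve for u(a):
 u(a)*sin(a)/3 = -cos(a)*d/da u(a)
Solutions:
 u(a) = C1*cos(a)^(1/3)


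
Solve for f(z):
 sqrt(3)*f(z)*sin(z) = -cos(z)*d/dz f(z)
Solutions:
 f(z) = C1*cos(z)^(sqrt(3))


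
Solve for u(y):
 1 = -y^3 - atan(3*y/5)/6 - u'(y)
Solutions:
 u(y) = C1 - y^4/4 - y*atan(3*y/5)/6 - y + 5*log(9*y^2 + 25)/36


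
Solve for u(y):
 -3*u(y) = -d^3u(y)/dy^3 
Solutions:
 u(y) = C3*exp(3^(1/3)*y) + (C1*sin(3^(5/6)*y/2) + C2*cos(3^(5/6)*y/2))*exp(-3^(1/3)*y/2)


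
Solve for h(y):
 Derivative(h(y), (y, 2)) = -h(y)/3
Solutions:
 h(y) = C1*sin(sqrt(3)*y/3) + C2*cos(sqrt(3)*y/3)


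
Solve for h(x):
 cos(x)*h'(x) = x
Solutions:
 h(x) = C1 + Integral(x/cos(x), x)


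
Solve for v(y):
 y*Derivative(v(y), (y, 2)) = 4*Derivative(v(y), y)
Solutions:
 v(y) = C1 + C2*y^5


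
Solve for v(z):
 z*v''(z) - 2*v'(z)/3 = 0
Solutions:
 v(z) = C1 + C2*z^(5/3)


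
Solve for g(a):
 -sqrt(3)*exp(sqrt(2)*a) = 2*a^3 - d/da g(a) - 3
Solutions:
 g(a) = C1 + a^4/2 - 3*a + sqrt(6)*exp(sqrt(2)*a)/2


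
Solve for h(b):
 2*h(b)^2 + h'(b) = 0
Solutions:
 h(b) = 1/(C1 + 2*b)


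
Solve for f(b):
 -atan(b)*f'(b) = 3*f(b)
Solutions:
 f(b) = C1*exp(-3*Integral(1/atan(b), b))


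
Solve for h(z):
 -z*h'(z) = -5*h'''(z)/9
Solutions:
 h(z) = C1 + Integral(C2*airyai(15^(2/3)*z/5) + C3*airybi(15^(2/3)*z/5), z)


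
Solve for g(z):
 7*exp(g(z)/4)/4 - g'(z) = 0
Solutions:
 g(z) = 4*log(-1/(C1 + 7*z)) + 16*log(2)


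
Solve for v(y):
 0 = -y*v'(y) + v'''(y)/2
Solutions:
 v(y) = C1 + Integral(C2*airyai(2^(1/3)*y) + C3*airybi(2^(1/3)*y), y)


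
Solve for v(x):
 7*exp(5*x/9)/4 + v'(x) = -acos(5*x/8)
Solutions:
 v(x) = C1 - x*acos(5*x/8) + sqrt(64 - 25*x^2)/5 - 63*exp(5*x/9)/20


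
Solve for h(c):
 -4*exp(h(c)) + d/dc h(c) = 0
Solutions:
 h(c) = log(-1/(C1 + 4*c))


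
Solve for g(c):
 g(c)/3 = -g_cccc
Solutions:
 g(c) = (C1*sin(sqrt(2)*3^(3/4)*c/6) + C2*cos(sqrt(2)*3^(3/4)*c/6))*exp(-sqrt(2)*3^(3/4)*c/6) + (C3*sin(sqrt(2)*3^(3/4)*c/6) + C4*cos(sqrt(2)*3^(3/4)*c/6))*exp(sqrt(2)*3^(3/4)*c/6)


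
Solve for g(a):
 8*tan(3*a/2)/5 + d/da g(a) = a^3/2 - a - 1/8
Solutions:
 g(a) = C1 + a^4/8 - a^2/2 - a/8 + 16*log(cos(3*a/2))/15


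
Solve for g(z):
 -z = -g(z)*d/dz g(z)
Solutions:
 g(z) = -sqrt(C1 + z^2)
 g(z) = sqrt(C1 + z^2)


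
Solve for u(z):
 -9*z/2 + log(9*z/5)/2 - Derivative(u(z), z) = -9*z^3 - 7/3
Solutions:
 u(z) = C1 + 9*z^4/4 - 9*z^2/4 + z*log(z)/2 - z*log(5)/2 + z*log(3) + 11*z/6


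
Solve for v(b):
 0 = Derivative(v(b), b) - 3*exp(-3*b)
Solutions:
 v(b) = C1 - exp(-3*b)


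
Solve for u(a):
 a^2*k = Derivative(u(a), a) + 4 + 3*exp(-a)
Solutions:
 u(a) = C1 + a^3*k/3 - 4*a + 3*exp(-a)


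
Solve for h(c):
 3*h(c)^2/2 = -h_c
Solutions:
 h(c) = 2/(C1 + 3*c)


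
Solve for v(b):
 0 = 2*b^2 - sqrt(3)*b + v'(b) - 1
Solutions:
 v(b) = C1 - 2*b^3/3 + sqrt(3)*b^2/2 + b


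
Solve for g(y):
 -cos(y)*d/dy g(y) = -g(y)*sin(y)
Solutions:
 g(y) = C1/cos(y)


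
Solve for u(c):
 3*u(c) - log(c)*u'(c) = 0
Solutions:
 u(c) = C1*exp(3*li(c))


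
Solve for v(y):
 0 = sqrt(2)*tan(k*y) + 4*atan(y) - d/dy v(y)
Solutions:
 v(y) = C1 + 4*y*atan(y) + sqrt(2)*Piecewise((-log(cos(k*y))/k, Ne(k, 0)), (0, True)) - 2*log(y^2 + 1)


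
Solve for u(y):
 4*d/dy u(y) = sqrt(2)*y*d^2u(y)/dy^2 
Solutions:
 u(y) = C1 + C2*y^(1 + 2*sqrt(2))


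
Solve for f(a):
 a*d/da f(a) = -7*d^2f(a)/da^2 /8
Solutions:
 f(a) = C1 + C2*erf(2*sqrt(7)*a/7)


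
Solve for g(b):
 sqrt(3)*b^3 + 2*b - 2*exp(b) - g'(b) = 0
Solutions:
 g(b) = C1 + sqrt(3)*b^4/4 + b^2 - 2*exp(b)


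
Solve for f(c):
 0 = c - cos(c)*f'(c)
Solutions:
 f(c) = C1 + Integral(c/cos(c), c)


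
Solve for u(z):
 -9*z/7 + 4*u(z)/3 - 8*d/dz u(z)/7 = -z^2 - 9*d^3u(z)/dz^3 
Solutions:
 u(z) = C1*exp(2^(1/3)*z*(4*2^(1/3)/(sqrt(191793)/441 + 1)^(1/3) + 21*(sqrt(191793)/441 + 1)^(1/3))/126)*sin(sqrt(3)*z*(-21*(2*sqrt(191793)/441 + 2)^(1/3) + 8/(2*sqrt(191793)/441 + 2)^(1/3))/126) + C2*exp(2^(1/3)*z*(4*2^(1/3)/(sqrt(191793)/441 + 1)^(1/3) + 21*(sqrt(191793)/441 + 1)^(1/3))/126)*cos(sqrt(3)*z*(-21*(2*sqrt(191793)/441 + 2)^(1/3) + 8/(2*sqrt(191793)/441 + 2)^(1/3))/126) + C3*exp(-2^(1/3)*z*(4*2^(1/3)/(sqrt(191793)/441 + 1)^(1/3) + 21*(sqrt(191793)/441 + 1)^(1/3))/63) - 3*z^2/4 - 9*z/28 - 27/98


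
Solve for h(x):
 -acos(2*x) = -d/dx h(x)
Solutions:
 h(x) = C1 + x*acos(2*x) - sqrt(1 - 4*x^2)/2


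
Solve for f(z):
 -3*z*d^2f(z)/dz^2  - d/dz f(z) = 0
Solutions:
 f(z) = C1 + C2*z^(2/3)


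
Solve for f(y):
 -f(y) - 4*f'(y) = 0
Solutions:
 f(y) = C1*exp(-y/4)


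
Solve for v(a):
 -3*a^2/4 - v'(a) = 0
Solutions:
 v(a) = C1 - a^3/4


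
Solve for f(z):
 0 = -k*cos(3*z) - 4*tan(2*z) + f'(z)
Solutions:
 f(z) = C1 + k*sin(3*z)/3 - 2*log(cos(2*z))


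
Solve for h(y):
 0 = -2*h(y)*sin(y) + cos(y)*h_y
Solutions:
 h(y) = C1/cos(y)^2


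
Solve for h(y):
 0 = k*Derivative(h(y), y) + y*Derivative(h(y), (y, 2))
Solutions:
 h(y) = C1 + y^(1 - re(k))*(C2*sin(log(y)*Abs(im(k))) + C3*cos(log(y)*im(k)))


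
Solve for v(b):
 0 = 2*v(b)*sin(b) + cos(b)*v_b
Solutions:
 v(b) = C1*cos(b)^2


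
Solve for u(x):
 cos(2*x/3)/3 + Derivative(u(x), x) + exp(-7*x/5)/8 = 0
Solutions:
 u(x) = C1 - sin(2*x/3)/2 + 5*exp(-7*x/5)/56


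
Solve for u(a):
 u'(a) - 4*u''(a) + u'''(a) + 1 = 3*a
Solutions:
 u(a) = C1 + C2*exp(a*(2 - sqrt(3))) + C3*exp(a*(sqrt(3) + 2)) + 3*a^2/2 + 11*a


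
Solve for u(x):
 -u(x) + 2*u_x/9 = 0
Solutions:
 u(x) = C1*exp(9*x/2)


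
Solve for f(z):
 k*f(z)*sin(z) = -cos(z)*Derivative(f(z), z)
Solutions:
 f(z) = C1*exp(k*log(cos(z)))


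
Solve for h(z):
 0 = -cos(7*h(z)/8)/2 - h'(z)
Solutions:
 z/2 - 4*log(sin(7*h(z)/8) - 1)/7 + 4*log(sin(7*h(z)/8) + 1)/7 = C1


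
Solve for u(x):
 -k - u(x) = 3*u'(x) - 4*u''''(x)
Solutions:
 u(x) = C1*exp(x*(-4 - (1 + 3*sqrt(57))^(1/3) + 8/(1 + 3*sqrt(57))^(1/3))/12)*sin(sqrt(3)*x*(8/(1 + 3*sqrt(57))^(1/3) + (1 + 3*sqrt(57))^(1/3))/12) + C2*exp(x*(-4 - (1 + 3*sqrt(57))^(1/3) + 8/(1 + 3*sqrt(57))^(1/3))/12)*cos(sqrt(3)*x*(8/(1 + 3*sqrt(57))^(1/3) + (1 + 3*sqrt(57))^(1/3))/12) + C3*exp(x) + C4*exp(x*(-8/(1 + 3*sqrt(57))^(1/3) - 2 + (1 + 3*sqrt(57))^(1/3))/6) - k


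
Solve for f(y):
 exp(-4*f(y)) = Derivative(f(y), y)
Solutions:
 f(y) = log(-I*(C1 + 4*y)^(1/4))
 f(y) = log(I*(C1 + 4*y)^(1/4))
 f(y) = log(-(C1 + 4*y)^(1/4))
 f(y) = log(C1 + 4*y)/4


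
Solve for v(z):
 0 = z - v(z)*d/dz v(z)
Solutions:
 v(z) = -sqrt(C1 + z^2)
 v(z) = sqrt(C1 + z^2)


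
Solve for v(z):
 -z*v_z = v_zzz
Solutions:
 v(z) = C1 + Integral(C2*airyai(-z) + C3*airybi(-z), z)


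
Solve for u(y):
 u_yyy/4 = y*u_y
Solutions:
 u(y) = C1 + Integral(C2*airyai(2^(2/3)*y) + C3*airybi(2^(2/3)*y), y)


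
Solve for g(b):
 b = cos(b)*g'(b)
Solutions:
 g(b) = C1 + Integral(b/cos(b), b)


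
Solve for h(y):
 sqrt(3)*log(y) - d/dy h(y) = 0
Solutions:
 h(y) = C1 + sqrt(3)*y*log(y) - sqrt(3)*y


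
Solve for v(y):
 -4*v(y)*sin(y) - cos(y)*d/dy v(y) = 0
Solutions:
 v(y) = C1*cos(y)^4


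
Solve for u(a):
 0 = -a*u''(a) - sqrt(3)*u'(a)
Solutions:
 u(a) = C1 + C2*a^(1 - sqrt(3))


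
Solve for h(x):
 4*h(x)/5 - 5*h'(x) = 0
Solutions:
 h(x) = C1*exp(4*x/25)


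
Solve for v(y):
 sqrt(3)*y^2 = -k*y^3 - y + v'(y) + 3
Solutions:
 v(y) = C1 + k*y^4/4 + sqrt(3)*y^3/3 + y^2/2 - 3*y


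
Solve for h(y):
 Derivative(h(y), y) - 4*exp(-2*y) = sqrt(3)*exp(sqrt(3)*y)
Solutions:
 h(y) = C1 + exp(sqrt(3)*y) - 2*exp(-2*y)


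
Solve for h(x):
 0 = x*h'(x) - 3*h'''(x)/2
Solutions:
 h(x) = C1 + Integral(C2*airyai(2^(1/3)*3^(2/3)*x/3) + C3*airybi(2^(1/3)*3^(2/3)*x/3), x)


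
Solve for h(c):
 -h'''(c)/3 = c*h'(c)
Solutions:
 h(c) = C1 + Integral(C2*airyai(-3^(1/3)*c) + C3*airybi(-3^(1/3)*c), c)


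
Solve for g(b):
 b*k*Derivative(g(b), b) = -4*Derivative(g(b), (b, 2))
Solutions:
 g(b) = Piecewise((-sqrt(2)*sqrt(pi)*C1*erf(sqrt(2)*b*sqrt(k)/4)/sqrt(k) - C2, (k > 0) | (k < 0)), (-C1*b - C2, True))


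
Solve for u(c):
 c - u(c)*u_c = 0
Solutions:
 u(c) = -sqrt(C1 + c^2)
 u(c) = sqrt(C1 + c^2)


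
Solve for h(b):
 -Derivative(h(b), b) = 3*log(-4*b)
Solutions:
 h(b) = C1 - 3*b*log(-b) + 3*b*(1 - 2*log(2))


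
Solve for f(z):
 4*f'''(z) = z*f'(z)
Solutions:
 f(z) = C1 + Integral(C2*airyai(2^(1/3)*z/2) + C3*airybi(2^(1/3)*z/2), z)


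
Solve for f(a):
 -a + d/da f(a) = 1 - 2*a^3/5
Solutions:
 f(a) = C1 - a^4/10 + a^2/2 + a


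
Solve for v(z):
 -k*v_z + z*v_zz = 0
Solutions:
 v(z) = C1 + z^(re(k) + 1)*(C2*sin(log(z)*Abs(im(k))) + C3*cos(log(z)*im(k)))


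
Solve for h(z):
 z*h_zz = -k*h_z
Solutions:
 h(z) = C1 + z^(1 - re(k))*(C2*sin(log(z)*Abs(im(k))) + C3*cos(log(z)*im(k)))


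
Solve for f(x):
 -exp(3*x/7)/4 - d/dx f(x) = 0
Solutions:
 f(x) = C1 - 7*exp(3*x/7)/12


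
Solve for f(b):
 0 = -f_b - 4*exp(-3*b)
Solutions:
 f(b) = C1 + 4*exp(-3*b)/3


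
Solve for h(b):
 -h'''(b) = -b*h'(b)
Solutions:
 h(b) = C1 + Integral(C2*airyai(b) + C3*airybi(b), b)


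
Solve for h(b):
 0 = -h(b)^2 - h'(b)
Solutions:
 h(b) = 1/(C1 + b)


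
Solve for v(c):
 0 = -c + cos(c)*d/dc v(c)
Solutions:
 v(c) = C1 + Integral(c/cos(c), c)


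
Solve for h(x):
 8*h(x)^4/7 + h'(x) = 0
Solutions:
 h(x) = 7^(1/3)*(1/(C1 + 24*x))^(1/3)
 h(x) = 7^(1/3)*(-3^(2/3) - 3*3^(1/6)*I)*(1/(C1 + 8*x))^(1/3)/6
 h(x) = 7^(1/3)*(-3^(2/3) + 3*3^(1/6)*I)*(1/(C1 + 8*x))^(1/3)/6


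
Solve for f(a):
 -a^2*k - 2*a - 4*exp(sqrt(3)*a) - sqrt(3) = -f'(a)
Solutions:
 f(a) = C1 + a^3*k/3 + a^2 + sqrt(3)*a + 4*sqrt(3)*exp(sqrt(3)*a)/3


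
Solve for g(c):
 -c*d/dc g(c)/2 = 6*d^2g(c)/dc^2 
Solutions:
 g(c) = C1 + C2*erf(sqrt(6)*c/12)


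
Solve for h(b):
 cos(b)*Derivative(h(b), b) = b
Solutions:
 h(b) = C1 + Integral(b/cos(b), b)


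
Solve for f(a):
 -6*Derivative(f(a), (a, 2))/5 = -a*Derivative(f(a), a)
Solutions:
 f(a) = C1 + C2*erfi(sqrt(15)*a/6)


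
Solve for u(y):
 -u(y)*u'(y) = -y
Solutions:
 u(y) = -sqrt(C1 + y^2)
 u(y) = sqrt(C1 + y^2)


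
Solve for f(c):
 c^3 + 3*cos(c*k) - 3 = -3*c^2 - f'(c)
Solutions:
 f(c) = C1 - c^4/4 - c^3 + 3*c - 3*sin(c*k)/k


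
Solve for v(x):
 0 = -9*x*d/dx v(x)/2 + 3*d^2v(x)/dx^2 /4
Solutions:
 v(x) = C1 + C2*erfi(sqrt(3)*x)


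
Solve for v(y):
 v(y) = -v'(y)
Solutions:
 v(y) = C1*exp(-y)


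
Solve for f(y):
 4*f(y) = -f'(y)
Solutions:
 f(y) = C1*exp(-4*y)


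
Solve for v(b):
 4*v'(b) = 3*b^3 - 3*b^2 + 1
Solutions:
 v(b) = C1 + 3*b^4/16 - b^3/4 + b/4


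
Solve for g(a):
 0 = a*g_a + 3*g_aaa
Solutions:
 g(a) = C1 + Integral(C2*airyai(-3^(2/3)*a/3) + C3*airybi(-3^(2/3)*a/3), a)


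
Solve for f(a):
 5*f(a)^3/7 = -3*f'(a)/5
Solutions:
 f(a) = -sqrt(42)*sqrt(-1/(C1 - 25*a))/2
 f(a) = sqrt(42)*sqrt(-1/(C1 - 25*a))/2


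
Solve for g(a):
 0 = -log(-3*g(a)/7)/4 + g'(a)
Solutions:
 -4*Integral(1/(log(-_y) - log(7) + log(3)), (_y, g(a))) = C1 - a


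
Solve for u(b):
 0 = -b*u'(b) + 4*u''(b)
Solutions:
 u(b) = C1 + C2*erfi(sqrt(2)*b/4)


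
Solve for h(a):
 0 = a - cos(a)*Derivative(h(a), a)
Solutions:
 h(a) = C1 + Integral(a/cos(a), a)


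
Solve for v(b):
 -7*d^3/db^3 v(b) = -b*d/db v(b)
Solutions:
 v(b) = C1 + Integral(C2*airyai(7^(2/3)*b/7) + C3*airybi(7^(2/3)*b/7), b)


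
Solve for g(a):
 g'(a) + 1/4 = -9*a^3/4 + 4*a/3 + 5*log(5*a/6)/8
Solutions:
 g(a) = C1 - 9*a^4/16 + 2*a^2/3 + 5*a*log(a)/8 - 5*a*log(6)/8 - 7*a/8 + 5*a*log(5)/8


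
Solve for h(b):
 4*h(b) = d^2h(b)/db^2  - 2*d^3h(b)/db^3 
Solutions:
 h(b) = C1*exp(b*((12*sqrt(321) + 215)^(-1/3) + 2 + (12*sqrt(321) + 215)^(1/3))/12)*sin(sqrt(3)*b*(-(12*sqrt(321) + 215)^(1/3) + (12*sqrt(321) + 215)^(-1/3))/12) + C2*exp(b*((12*sqrt(321) + 215)^(-1/3) + 2 + (12*sqrt(321) + 215)^(1/3))/12)*cos(sqrt(3)*b*(-(12*sqrt(321) + 215)^(1/3) + (12*sqrt(321) + 215)^(-1/3))/12) + C3*exp(b*(-(12*sqrt(321) + 215)^(1/3) - 1/(12*sqrt(321) + 215)^(1/3) + 1)/6)


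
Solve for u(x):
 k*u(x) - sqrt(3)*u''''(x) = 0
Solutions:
 u(x) = C1*exp(-3^(7/8)*k^(1/4)*x/3) + C2*exp(3^(7/8)*k^(1/4)*x/3) + C3*exp(-3^(7/8)*I*k^(1/4)*x/3) + C4*exp(3^(7/8)*I*k^(1/4)*x/3)


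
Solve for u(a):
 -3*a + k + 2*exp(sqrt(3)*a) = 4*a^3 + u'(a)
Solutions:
 u(a) = C1 - a^4 - 3*a^2/2 + a*k + 2*sqrt(3)*exp(sqrt(3)*a)/3


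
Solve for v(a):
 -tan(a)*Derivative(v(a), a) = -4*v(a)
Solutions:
 v(a) = C1*sin(a)^4


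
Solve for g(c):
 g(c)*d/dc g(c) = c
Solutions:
 g(c) = -sqrt(C1 + c^2)
 g(c) = sqrt(C1 + c^2)


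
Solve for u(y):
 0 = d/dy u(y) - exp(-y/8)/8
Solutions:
 u(y) = C1 - 1/exp(y)^(1/8)


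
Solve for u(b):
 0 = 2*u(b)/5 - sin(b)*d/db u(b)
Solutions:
 u(b) = C1*(cos(b) - 1)^(1/5)/(cos(b) + 1)^(1/5)


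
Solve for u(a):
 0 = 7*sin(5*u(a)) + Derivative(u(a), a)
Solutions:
 u(a) = -acos((-C1 - exp(70*a))/(C1 - exp(70*a)))/5 + 2*pi/5
 u(a) = acos((-C1 - exp(70*a))/(C1 - exp(70*a)))/5


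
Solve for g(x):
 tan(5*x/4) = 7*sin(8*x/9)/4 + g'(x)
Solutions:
 g(x) = C1 - 4*log(cos(5*x/4))/5 + 63*cos(8*x/9)/32


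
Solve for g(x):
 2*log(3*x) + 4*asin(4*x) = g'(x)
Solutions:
 g(x) = C1 + 2*x*log(x) + 4*x*asin(4*x) - 2*x + 2*x*log(3) + sqrt(1 - 16*x^2)


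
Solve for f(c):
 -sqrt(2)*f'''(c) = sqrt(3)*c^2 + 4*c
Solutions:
 f(c) = C1 + C2*c + C3*c^2 - sqrt(6)*c^5/120 - sqrt(2)*c^4/12


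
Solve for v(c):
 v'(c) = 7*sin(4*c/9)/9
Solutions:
 v(c) = C1 - 7*cos(4*c/9)/4


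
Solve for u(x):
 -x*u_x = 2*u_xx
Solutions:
 u(x) = C1 + C2*erf(x/2)


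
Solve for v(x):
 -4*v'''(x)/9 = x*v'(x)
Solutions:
 v(x) = C1 + Integral(C2*airyai(-2^(1/3)*3^(2/3)*x/2) + C3*airybi(-2^(1/3)*3^(2/3)*x/2), x)


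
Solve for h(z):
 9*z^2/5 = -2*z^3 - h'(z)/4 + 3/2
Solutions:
 h(z) = C1 - 2*z^4 - 12*z^3/5 + 6*z


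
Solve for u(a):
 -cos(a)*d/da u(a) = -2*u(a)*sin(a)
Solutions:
 u(a) = C1/cos(a)^2


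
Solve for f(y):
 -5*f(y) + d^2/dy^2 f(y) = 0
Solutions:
 f(y) = C1*exp(-sqrt(5)*y) + C2*exp(sqrt(5)*y)


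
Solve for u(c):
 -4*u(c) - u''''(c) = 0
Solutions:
 u(c) = (C1*sin(c) + C2*cos(c))*exp(-c) + (C3*sin(c) + C4*cos(c))*exp(c)


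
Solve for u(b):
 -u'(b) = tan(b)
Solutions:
 u(b) = C1 + log(cos(b))


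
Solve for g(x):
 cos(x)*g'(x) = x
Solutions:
 g(x) = C1 + Integral(x/cos(x), x)


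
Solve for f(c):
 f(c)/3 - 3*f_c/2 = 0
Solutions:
 f(c) = C1*exp(2*c/9)


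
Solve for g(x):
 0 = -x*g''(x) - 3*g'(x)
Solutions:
 g(x) = C1 + C2/x^2


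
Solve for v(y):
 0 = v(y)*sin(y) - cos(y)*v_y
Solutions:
 v(y) = C1/cos(y)


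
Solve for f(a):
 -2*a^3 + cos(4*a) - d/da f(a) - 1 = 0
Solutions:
 f(a) = C1 - a^4/2 - a + sin(4*a)/4


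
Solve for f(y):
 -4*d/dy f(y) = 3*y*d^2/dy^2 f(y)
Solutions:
 f(y) = C1 + C2/y^(1/3)


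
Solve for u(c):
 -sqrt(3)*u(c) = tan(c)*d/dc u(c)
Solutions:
 u(c) = C1/sin(c)^(sqrt(3))


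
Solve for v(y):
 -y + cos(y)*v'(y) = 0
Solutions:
 v(y) = C1 + Integral(y/cos(y), y)


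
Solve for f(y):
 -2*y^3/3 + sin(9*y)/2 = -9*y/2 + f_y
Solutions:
 f(y) = C1 - y^4/6 + 9*y^2/4 - cos(9*y)/18


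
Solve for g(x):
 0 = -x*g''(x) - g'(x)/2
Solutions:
 g(x) = C1 + C2*sqrt(x)


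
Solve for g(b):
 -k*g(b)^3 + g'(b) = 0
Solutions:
 g(b) = -sqrt(2)*sqrt(-1/(C1 + b*k))/2
 g(b) = sqrt(2)*sqrt(-1/(C1 + b*k))/2


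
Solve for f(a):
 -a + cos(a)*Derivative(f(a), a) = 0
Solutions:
 f(a) = C1 + Integral(a/cos(a), a)


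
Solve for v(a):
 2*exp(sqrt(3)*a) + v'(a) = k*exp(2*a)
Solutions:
 v(a) = C1 + k*exp(2*a)/2 - 2*sqrt(3)*exp(sqrt(3)*a)/3


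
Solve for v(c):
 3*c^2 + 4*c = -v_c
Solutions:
 v(c) = C1 - c^3 - 2*c^2


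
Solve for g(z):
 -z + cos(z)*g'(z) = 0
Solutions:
 g(z) = C1 + Integral(z/cos(z), z)


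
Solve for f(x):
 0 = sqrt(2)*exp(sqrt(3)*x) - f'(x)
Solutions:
 f(x) = C1 + sqrt(6)*exp(sqrt(3)*x)/3


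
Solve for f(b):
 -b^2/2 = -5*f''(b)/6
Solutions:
 f(b) = C1 + C2*b + b^4/20


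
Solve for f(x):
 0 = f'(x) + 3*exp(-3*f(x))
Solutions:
 f(x) = log(C1 - 9*x)/3
 f(x) = log((-3^(1/3) - 3^(5/6)*I)*(C1 - 3*x)^(1/3)/2)
 f(x) = log((-3^(1/3) + 3^(5/6)*I)*(C1 - 3*x)^(1/3)/2)


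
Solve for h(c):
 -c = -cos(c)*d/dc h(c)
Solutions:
 h(c) = C1 + Integral(c/cos(c), c)


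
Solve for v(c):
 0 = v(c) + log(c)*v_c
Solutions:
 v(c) = C1*exp(-li(c))


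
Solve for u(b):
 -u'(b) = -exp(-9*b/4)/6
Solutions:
 u(b) = C1 - 2*exp(-9*b/4)/27


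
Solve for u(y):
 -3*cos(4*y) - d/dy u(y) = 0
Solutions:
 u(y) = C1 - 3*sin(4*y)/4


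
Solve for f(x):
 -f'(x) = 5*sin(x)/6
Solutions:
 f(x) = C1 + 5*cos(x)/6


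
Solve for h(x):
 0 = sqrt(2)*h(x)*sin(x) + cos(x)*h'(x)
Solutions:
 h(x) = C1*cos(x)^(sqrt(2))


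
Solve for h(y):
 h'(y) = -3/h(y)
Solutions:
 h(y) = -sqrt(C1 - 6*y)
 h(y) = sqrt(C1 - 6*y)


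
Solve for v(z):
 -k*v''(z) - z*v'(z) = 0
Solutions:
 v(z) = C1 + C2*sqrt(k)*erf(sqrt(2)*z*sqrt(1/k)/2)


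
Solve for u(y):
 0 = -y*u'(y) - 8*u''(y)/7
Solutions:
 u(y) = C1 + C2*erf(sqrt(7)*y/4)


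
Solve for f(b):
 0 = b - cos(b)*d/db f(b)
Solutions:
 f(b) = C1 + Integral(b/cos(b), b)


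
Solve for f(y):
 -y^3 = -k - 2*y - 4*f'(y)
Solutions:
 f(y) = C1 - k*y/4 + y^4/16 - y^2/4


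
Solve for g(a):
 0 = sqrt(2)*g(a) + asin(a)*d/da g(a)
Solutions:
 g(a) = C1*exp(-sqrt(2)*Integral(1/asin(a), a))


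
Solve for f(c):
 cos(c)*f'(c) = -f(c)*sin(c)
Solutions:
 f(c) = C1*cos(c)


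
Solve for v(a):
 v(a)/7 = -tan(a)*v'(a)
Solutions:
 v(a) = C1/sin(a)^(1/7)


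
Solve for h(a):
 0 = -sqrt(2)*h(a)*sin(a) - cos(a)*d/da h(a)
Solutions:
 h(a) = C1*cos(a)^(sqrt(2))


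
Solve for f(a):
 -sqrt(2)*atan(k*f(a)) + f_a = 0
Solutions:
 Integral(1/atan(_y*k), (_y, f(a))) = C1 + sqrt(2)*a


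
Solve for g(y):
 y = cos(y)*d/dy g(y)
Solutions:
 g(y) = C1 + Integral(y/cos(y), y)


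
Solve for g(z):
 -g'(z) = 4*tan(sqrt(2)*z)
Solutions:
 g(z) = C1 + 2*sqrt(2)*log(cos(sqrt(2)*z))


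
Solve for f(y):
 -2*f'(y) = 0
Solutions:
 f(y) = C1


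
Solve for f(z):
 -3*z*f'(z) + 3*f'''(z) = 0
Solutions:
 f(z) = C1 + Integral(C2*airyai(z) + C3*airybi(z), z)


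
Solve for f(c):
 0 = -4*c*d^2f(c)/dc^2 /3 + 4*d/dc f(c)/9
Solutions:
 f(c) = C1 + C2*c^(4/3)


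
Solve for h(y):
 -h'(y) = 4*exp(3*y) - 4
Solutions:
 h(y) = C1 + 4*y - 4*exp(3*y)/3


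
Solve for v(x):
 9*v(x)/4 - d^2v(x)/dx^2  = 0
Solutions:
 v(x) = C1*exp(-3*x/2) + C2*exp(3*x/2)


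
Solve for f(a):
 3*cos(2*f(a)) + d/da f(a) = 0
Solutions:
 f(a) = -asin((C1 + exp(12*a))/(C1 - exp(12*a)))/2 + pi/2
 f(a) = asin((C1 + exp(12*a))/(C1 - exp(12*a)))/2


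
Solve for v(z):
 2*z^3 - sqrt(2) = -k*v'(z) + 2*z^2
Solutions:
 v(z) = C1 - z^4/(2*k) + 2*z^3/(3*k) + sqrt(2)*z/k


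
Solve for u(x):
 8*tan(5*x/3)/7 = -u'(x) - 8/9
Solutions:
 u(x) = C1 - 8*x/9 + 24*log(cos(5*x/3))/35


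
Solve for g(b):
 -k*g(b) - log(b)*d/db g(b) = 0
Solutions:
 g(b) = C1*exp(-k*li(b))


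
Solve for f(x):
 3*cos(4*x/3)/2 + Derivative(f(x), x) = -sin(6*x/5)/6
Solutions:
 f(x) = C1 - 9*sin(4*x/3)/8 + 5*cos(6*x/5)/36


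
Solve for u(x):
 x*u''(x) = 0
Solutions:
 u(x) = C1 + C2*x


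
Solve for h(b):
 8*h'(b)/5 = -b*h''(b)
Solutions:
 h(b) = C1 + C2/b^(3/5)


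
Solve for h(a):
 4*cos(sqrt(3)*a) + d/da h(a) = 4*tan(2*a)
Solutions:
 h(a) = C1 - 2*log(cos(2*a)) - 4*sqrt(3)*sin(sqrt(3)*a)/3


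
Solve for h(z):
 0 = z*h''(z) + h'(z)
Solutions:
 h(z) = C1 + C2*log(z)


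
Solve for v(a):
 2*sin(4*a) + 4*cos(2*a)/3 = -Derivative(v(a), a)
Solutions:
 v(a) = C1 - 2*sin(2*a)/3 + cos(4*a)/2


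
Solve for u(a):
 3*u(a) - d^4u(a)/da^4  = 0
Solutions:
 u(a) = C1*exp(-3^(1/4)*a) + C2*exp(3^(1/4)*a) + C3*sin(3^(1/4)*a) + C4*cos(3^(1/4)*a)


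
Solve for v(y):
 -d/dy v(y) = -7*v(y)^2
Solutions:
 v(y) = -1/(C1 + 7*y)


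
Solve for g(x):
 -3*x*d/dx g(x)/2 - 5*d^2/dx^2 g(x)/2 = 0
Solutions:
 g(x) = C1 + C2*erf(sqrt(30)*x/10)


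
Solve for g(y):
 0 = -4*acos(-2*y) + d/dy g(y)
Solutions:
 g(y) = C1 + 4*y*acos(-2*y) + 2*sqrt(1 - 4*y^2)


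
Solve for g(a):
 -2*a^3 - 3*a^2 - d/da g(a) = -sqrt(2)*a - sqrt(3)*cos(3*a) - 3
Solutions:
 g(a) = C1 - a^4/2 - a^3 + sqrt(2)*a^2/2 + 3*a + sqrt(3)*sin(3*a)/3


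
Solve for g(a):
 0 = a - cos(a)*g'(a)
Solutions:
 g(a) = C1 + Integral(a/cos(a), a)


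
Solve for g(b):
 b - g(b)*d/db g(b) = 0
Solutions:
 g(b) = -sqrt(C1 + b^2)
 g(b) = sqrt(C1 + b^2)


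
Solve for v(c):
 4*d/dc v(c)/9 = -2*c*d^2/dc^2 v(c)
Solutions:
 v(c) = C1 + C2*c^(7/9)


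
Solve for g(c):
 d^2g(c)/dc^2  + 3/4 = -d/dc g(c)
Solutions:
 g(c) = C1 + C2*exp(-c) - 3*c/4


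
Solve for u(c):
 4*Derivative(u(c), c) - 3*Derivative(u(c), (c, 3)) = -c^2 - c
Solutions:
 u(c) = C1 + C2*exp(-2*sqrt(3)*c/3) + C3*exp(2*sqrt(3)*c/3) - c^3/12 - c^2/8 - 3*c/8


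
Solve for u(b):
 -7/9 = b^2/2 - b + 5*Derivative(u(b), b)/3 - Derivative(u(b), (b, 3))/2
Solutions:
 u(b) = C1 + C2*exp(-sqrt(30)*b/3) + C3*exp(sqrt(30)*b/3) - b^3/10 + 3*b^2/10 - 97*b/150


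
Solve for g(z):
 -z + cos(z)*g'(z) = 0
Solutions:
 g(z) = C1 + Integral(z/cos(z), z)


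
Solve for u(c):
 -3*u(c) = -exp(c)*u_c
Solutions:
 u(c) = C1*exp(-3*exp(-c))


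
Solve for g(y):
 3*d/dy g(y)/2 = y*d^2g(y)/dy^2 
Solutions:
 g(y) = C1 + C2*y^(5/2)


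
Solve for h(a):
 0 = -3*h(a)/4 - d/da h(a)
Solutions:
 h(a) = C1*exp(-3*a/4)


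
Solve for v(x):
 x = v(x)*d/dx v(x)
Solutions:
 v(x) = -sqrt(C1 + x^2)
 v(x) = sqrt(C1 + x^2)


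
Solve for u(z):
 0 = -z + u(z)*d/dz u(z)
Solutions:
 u(z) = -sqrt(C1 + z^2)
 u(z) = sqrt(C1 + z^2)


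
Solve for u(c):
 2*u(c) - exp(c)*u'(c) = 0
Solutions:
 u(c) = C1*exp(-2*exp(-c))


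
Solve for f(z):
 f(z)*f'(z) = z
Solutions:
 f(z) = -sqrt(C1 + z^2)
 f(z) = sqrt(C1 + z^2)


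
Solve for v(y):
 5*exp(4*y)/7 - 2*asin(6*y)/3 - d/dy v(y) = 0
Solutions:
 v(y) = C1 - 2*y*asin(6*y)/3 - sqrt(1 - 36*y^2)/9 + 5*exp(4*y)/28


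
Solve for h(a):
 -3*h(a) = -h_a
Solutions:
 h(a) = C1*exp(3*a)


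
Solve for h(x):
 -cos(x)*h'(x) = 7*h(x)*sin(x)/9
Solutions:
 h(x) = C1*cos(x)^(7/9)


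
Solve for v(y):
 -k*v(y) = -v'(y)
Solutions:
 v(y) = C1*exp(k*y)


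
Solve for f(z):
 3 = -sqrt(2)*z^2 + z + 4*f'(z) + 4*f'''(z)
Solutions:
 f(z) = C1 + C2*sin(z) + C3*cos(z) + sqrt(2)*z^3/12 - z^2/8 - sqrt(2)*z/2 + 3*z/4


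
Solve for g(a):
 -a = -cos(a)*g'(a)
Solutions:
 g(a) = C1 + Integral(a/cos(a), a)


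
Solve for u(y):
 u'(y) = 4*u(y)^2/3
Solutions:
 u(y) = -3/(C1 + 4*y)


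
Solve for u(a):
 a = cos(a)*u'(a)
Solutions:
 u(a) = C1 + Integral(a/cos(a), a)


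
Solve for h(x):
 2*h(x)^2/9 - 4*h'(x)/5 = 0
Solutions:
 h(x) = -18/(C1 + 5*x)


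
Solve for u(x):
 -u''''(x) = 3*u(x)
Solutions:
 u(x) = (C1*sin(sqrt(2)*3^(1/4)*x/2) + C2*cos(sqrt(2)*3^(1/4)*x/2))*exp(-sqrt(2)*3^(1/4)*x/2) + (C3*sin(sqrt(2)*3^(1/4)*x/2) + C4*cos(sqrt(2)*3^(1/4)*x/2))*exp(sqrt(2)*3^(1/4)*x/2)


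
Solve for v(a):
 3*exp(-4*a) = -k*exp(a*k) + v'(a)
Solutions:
 v(a) = C1 + exp(a*k) - 3*exp(-4*a)/4


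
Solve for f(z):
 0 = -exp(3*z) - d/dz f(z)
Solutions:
 f(z) = C1 - exp(3*z)/3


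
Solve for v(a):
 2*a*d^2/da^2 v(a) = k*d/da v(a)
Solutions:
 v(a) = C1 + a^(re(k)/2 + 1)*(C2*sin(log(a)*Abs(im(k))/2) + C3*cos(log(a)*im(k)/2))


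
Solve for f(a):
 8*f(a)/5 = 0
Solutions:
 f(a) = 0


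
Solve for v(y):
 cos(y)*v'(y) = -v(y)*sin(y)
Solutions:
 v(y) = C1*cos(y)


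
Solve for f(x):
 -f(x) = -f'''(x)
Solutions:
 f(x) = C3*exp(x) + (C1*sin(sqrt(3)*x/2) + C2*cos(sqrt(3)*x/2))*exp(-x/2)


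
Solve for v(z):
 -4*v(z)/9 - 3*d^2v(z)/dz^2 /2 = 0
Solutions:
 v(z) = C1*sin(2*sqrt(6)*z/9) + C2*cos(2*sqrt(6)*z/9)


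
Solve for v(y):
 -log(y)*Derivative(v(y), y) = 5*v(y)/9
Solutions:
 v(y) = C1*exp(-5*li(y)/9)


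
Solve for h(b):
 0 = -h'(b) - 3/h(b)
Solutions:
 h(b) = -sqrt(C1 - 6*b)
 h(b) = sqrt(C1 - 6*b)


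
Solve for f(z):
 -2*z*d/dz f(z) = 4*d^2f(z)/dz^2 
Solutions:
 f(z) = C1 + C2*erf(z/2)


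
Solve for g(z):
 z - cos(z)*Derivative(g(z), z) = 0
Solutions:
 g(z) = C1 + Integral(z/cos(z), z)


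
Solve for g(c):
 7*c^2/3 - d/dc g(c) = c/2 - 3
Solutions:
 g(c) = C1 + 7*c^3/9 - c^2/4 + 3*c


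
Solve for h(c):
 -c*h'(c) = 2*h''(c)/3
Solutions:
 h(c) = C1 + C2*erf(sqrt(3)*c/2)


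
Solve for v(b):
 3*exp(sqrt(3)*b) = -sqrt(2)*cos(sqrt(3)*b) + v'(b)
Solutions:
 v(b) = C1 + sqrt(3)*exp(sqrt(3)*b) + sqrt(6)*sin(sqrt(3)*b)/3


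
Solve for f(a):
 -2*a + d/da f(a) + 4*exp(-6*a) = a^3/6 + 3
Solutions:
 f(a) = C1 + a^4/24 + a^2 + 3*a + 2*exp(-6*a)/3


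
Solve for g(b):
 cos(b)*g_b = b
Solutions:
 g(b) = C1 + Integral(b/cos(b), b)


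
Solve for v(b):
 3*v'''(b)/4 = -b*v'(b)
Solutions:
 v(b) = C1 + Integral(C2*airyai(-6^(2/3)*b/3) + C3*airybi(-6^(2/3)*b/3), b)


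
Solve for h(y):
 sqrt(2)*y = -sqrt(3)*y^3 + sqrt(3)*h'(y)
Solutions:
 h(y) = C1 + y^4/4 + sqrt(6)*y^2/6


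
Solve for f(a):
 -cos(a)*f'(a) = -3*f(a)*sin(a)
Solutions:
 f(a) = C1/cos(a)^3


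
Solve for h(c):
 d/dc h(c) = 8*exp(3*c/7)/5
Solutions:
 h(c) = C1 + 56*exp(3*c/7)/15


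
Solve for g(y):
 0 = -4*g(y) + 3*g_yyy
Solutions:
 g(y) = C3*exp(6^(2/3)*y/3) + (C1*sin(2^(2/3)*3^(1/6)*y/2) + C2*cos(2^(2/3)*3^(1/6)*y/2))*exp(-6^(2/3)*y/6)


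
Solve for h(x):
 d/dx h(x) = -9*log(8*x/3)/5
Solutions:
 h(x) = C1 - 9*x*log(x)/5 - 27*x*log(2)/5 + 9*x/5 + 9*x*log(3)/5


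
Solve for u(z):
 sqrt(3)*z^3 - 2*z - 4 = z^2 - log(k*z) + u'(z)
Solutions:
 u(z) = C1 + sqrt(3)*z^4/4 - z^3/3 - z^2 + z*log(k*z) - 5*z


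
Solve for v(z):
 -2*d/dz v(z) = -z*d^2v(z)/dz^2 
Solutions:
 v(z) = C1 + C2*z^3


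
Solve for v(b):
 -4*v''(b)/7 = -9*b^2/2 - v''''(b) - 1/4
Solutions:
 v(b) = C1 + C2*b + C3*exp(-2*sqrt(7)*b/7) + C4*exp(2*sqrt(7)*b/7) + 21*b^4/32 + 14*b^2


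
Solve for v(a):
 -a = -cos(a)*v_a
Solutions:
 v(a) = C1 + Integral(a/cos(a), a)


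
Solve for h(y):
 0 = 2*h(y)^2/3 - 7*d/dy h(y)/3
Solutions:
 h(y) = -7/(C1 + 2*y)


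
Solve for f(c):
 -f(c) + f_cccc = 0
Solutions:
 f(c) = C1*exp(-c) + C2*exp(c) + C3*sin(c) + C4*cos(c)


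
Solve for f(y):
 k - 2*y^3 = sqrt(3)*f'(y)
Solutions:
 f(y) = C1 + sqrt(3)*k*y/3 - sqrt(3)*y^4/6


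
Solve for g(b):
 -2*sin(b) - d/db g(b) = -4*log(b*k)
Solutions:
 g(b) = C1 + 4*b*log(b*k) - 4*b + 2*cos(b)


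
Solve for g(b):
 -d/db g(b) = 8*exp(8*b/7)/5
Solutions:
 g(b) = C1 - 7*exp(8*b/7)/5


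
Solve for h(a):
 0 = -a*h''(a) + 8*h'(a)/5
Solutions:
 h(a) = C1 + C2*a^(13/5)


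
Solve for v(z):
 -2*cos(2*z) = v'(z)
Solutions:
 v(z) = C1 - sin(2*z)


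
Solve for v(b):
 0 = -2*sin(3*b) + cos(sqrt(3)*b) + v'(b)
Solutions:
 v(b) = C1 - sqrt(3)*sin(sqrt(3)*b)/3 - 2*cos(3*b)/3


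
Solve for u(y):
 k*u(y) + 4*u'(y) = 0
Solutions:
 u(y) = C1*exp(-k*y/4)


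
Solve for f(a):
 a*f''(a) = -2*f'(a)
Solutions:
 f(a) = C1 + C2/a


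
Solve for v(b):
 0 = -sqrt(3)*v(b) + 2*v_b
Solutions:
 v(b) = C1*exp(sqrt(3)*b/2)


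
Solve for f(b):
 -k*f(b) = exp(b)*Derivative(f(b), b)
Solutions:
 f(b) = C1*exp(k*exp(-b))


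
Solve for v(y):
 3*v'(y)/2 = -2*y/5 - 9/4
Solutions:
 v(y) = C1 - 2*y^2/15 - 3*y/2


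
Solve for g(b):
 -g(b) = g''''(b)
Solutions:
 g(b) = (C1*sin(sqrt(2)*b/2) + C2*cos(sqrt(2)*b/2))*exp(-sqrt(2)*b/2) + (C3*sin(sqrt(2)*b/2) + C4*cos(sqrt(2)*b/2))*exp(sqrt(2)*b/2)


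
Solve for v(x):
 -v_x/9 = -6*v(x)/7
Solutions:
 v(x) = C1*exp(54*x/7)


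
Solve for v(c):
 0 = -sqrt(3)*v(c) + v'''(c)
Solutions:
 v(c) = C3*exp(3^(1/6)*c) + (C1*sin(3^(2/3)*c/2) + C2*cos(3^(2/3)*c/2))*exp(-3^(1/6)*c/2)


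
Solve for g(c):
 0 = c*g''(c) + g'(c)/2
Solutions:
 g(c) = C1 + C2*sqrt(c)


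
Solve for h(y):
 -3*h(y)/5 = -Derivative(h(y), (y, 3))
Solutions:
 h(y) = C3*exp(3^(1/3)*5^(2/3)*y/5) + (C1*sin(3^(5/6)*5^(2/3)*y/10) + C2*cos(3^(5/6)*5^(2/3)*y/10))*exp(-3^(1/3)*5^(2/3)*y/10)


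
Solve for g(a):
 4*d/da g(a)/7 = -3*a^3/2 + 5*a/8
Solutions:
 g(a) = C1 - 21*a^4/32 + 35*a^2/64


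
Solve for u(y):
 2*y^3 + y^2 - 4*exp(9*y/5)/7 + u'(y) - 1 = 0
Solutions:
 u(y) = C1 - y^4/2 - y^3/3 + y + 20*exp(9*y/5)/63


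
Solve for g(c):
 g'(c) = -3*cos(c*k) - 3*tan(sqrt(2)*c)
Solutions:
 g(c) = C1 - 3*Piecewise((sin(c*k)/k, Ne(k, 0)), (c, True)) + 3*sqrt(2)*log(cos(sqrt(2)*c))/2


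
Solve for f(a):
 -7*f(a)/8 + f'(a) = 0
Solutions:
 f(a) = C1*exp(7*a/8)


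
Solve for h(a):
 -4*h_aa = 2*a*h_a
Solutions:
 h(a) = C1 + C2*erf(a/2)


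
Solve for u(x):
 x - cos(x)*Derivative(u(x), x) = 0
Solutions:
 u(x) = C1 + Integral(x/cos(x), x)


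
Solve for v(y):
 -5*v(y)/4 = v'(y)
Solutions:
 v(y) = C1*exp(-5*y/4)


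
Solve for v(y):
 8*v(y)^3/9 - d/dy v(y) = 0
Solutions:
 v(y) = -3*sqrt(2)*sqrt(-1/(C1 + 8*y))/2
 v(y) = 3*sqrt(2)*sqrt(-1/(C1 + 8*y))/2


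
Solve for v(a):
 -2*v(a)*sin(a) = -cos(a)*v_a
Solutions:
 v(a) = C1/cos(a)^2
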